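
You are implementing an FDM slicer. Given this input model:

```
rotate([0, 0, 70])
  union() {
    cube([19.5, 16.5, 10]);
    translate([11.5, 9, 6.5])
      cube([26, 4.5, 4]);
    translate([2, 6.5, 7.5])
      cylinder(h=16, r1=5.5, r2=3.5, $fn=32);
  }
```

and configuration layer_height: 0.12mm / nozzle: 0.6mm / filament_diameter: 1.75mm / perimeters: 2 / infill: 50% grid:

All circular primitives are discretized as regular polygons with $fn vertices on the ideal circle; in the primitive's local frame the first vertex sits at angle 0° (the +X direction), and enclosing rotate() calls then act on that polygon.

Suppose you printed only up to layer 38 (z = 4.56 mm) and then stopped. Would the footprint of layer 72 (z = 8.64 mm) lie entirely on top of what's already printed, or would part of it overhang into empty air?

part overhangs

Compare the two slices. At z = 4.56: the 19.5×16.5 cube contributes its full rectangle (area 321.75 mm²); the cube at (11.5, 9) is not intersected at this z (z outside [6.5, 10.5]); the cone at (2, 6.5) does not reach this height (z outside [7.5, 23.5]); Combining (union): only the 19.5×16.5 cube is present, so the union is just that shape — area = 321.75 mm²; (rotated 70° about Z; rotation is an isometry so areas/perimeters/island counts are preserved). At z = 8.64: the cube (footprint 19.5×16.5) is included at this height (area 321.75 mm²); the cube at (11.5, 9) is present — its section is the full 26×4.5 rectangle (area 117.00 mm²); the cone at (2, 6.5) (r1=5.5→r2=3.5) has section circumradius 5.357 here — a regular 32-gon (area = (32/2)·5.357²·sin(360°/32) = 89.59 mm²); Taking the union: the regions partially overlap — summed areas 528.34 mm² minus the doubly-counted overlap 101.65 mm² gives 426.70 mm² — area = 426.70 mm²; (rotated 70° about Z; rotation is an isometry so areas/perimeters/island counts are preserved). Checking containment: at z = 8.64 the cross-section extends beyond the z = 4.56 cross-section by about 104.95 mm².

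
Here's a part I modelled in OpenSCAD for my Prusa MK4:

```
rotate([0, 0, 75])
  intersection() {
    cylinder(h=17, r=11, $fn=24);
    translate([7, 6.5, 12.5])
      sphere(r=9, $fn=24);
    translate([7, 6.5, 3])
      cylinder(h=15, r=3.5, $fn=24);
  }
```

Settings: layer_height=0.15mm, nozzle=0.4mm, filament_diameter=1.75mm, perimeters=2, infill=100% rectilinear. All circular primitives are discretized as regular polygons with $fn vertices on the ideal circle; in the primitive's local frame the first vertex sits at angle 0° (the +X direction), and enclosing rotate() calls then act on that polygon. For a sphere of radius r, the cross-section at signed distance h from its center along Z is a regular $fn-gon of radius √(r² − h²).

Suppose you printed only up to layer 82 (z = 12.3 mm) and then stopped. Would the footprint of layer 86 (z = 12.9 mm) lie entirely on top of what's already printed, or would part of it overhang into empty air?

entirely on top

Compare the two slices. At z = 12.3: the r=11 cylinder gives a regular 24-gon of circumradius 11 (constant along its height) (area = (24/2)·11.000²·sin(360°/24) = 375.81 mm²); the r=9 sphere at (7, 6.5) contributes a regular 24-gon of circumradius √(9²−0.2²) = 8.998 (area = (24/2)·8.998²·sin(360°/24) = 251.45 mm²); the r=3.5 cylinder at (7, 6.5) contributes a regular 24-gon of circumradius 3.5 (area = (24/2)·3.500²·sin(360°/24) = 38.05 mm²); Taking the intersection: the r=9 sphere at (7, 6.5) partially overlaps the r=11 cylinder; clipping to the common part keeps 126.65 mm²; the r=3.5 cylinder at (7, 6.5) partially overlaps the running intersection; clipping to the common part keeps 27.32 mm² — area = 27.32 mm²; (whole slice rotated 75° about Z — lengths, areas and connectivity unchanged). At z = 12.9: the r=11 cylinder contributes a regular 24-gon of circumradius 11 (area = (24/2)·11.000²·sin(360°/24) = 375.81 mm²); the sphere at (7, 6.5): section is a regular 24-gon, circumradius = √(r²−h²) = √(9²−0.4²) = 8.991 (area = (24/2)·8.991²·sin(360°/24) = 251.08 mm²); the r=3.5 cylinder at (7, 6.5) gives a regular 24-gon of circumradius 3.5 (constant along its height) (area = (24/2)·3.500²·sin(360°/24) = 38.05 mm²); Taking the intersection: the r=9 sphere at (7, 6.5) partially overlaps the r=11 cylinder; clipping to the common part keeps 126.50 mm²; the r=3.5 cylinder at (7, 6.5) partially overlaps the running intersection; clipping to the common part keeps 27.32 mm² — area = 27.32 mm²; (rotated 75° about Z; rotation is an isometry so areas/perimeters/island counts are preserved). Checking containment: the cross-section at z = 12.9 is a subset of the cross-section at z = 12.3.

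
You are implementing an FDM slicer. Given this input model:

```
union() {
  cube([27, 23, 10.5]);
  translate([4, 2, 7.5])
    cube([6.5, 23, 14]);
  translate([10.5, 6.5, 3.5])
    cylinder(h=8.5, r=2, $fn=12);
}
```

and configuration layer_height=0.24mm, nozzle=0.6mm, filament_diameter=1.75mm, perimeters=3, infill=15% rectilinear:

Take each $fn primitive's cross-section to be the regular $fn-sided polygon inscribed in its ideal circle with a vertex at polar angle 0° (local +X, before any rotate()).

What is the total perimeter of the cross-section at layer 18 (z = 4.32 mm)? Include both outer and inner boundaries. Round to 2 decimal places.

At z = 4.32 mm: the cube is present — its section is the full 27×23 rectangle (perimeter 100.00 mm); the cube at (4, 2) is not intersected at this z (z outside [7.5, 21.5]); the cylinder at (10.5, 6.5): section is a regular 12-gon, circumradius r=2 (perimeter = 2·12·2.000·sin(180°/12) = 12.42 mm); Taking the union: the r=2 cylinder at (10.5, 6.5) lies entirely inside the 27×23 cube, so the union is just the 27×23 cube — boundary = 100.00 mm. Overall, the cross-section is a single solid region. Total boundary length (outer) = 100.00 mm.

100.00 mm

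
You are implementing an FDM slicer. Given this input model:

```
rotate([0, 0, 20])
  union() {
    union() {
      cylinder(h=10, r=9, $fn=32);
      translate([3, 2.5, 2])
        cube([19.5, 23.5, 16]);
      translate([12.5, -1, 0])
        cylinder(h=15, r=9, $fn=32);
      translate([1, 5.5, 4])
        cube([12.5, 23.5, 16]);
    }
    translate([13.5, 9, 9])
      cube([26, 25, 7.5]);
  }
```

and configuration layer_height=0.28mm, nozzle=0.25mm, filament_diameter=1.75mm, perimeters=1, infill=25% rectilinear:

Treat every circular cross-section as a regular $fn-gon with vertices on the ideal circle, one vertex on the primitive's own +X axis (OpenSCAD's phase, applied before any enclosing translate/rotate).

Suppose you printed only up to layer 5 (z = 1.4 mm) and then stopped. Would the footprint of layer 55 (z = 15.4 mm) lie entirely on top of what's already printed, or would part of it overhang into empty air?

Compare the two slices. At z = 1.4: the cylinder: section is a regular 32-gon, circumradius r=9 (area = (32/2)·9.000²·sin(360°/32) = 252.84 mm²); the cube at (3, 2.5) is absent (z outside [2, 18]); the cylinder at (12.5, -1): section is a regular 32-gon, circumradius r=9 (area = (32/2)·9.000²·sin(360°/32) = 252.84 mm²); the cube at (1, 5.5) is absent (z outside [4, 20]); Merging all regions: the regions partially overlap — summed areas 505.67 mm² minus the doubly-counted overlap 47.81 mm² gives 457.86 mm² — area = 457.86 mm²; the cube at (13.5, 9) is not intersected at this z (z outside [9, 16.5]); Merging all regions: only the result so far is present, so the union is just that shape — area = 457.86 mm²; (rotated 20° about Z; rotation is an isometry so areas/perimeters/island counts are preserved). At z = 15.4: the cylinder does not reach this height (z outside [0, 10]); the cube at (3, 2.5) is present — its section is the full 19.5×23.5 rectangle (area 458.25 mm²); the cylinder at (12.5, -1) is not intersected at this z (z outside [0, 15]); the cube at (1, 5.5) is present — its section is the full 12.5×23.5 rectangle (area 293.75 mm²); Taking the union: the regions partially overlap — summed areas 752.00 mm² minus the doubly-counted overlap 215.25 mm² gives 536.75 mm² — area = 536.75 mm²; the cube at (13.5, 9) is present — its section is the full 26×25 rectangle (area 650.00 mm²); Taking the union: the regions partially overlap — summed areas 1186.75 mm² minus the doubly-counted overlap 153.00 mm² gives 1033.75 mm² — area = 1033.75 mm²; (whole slice rotated 20° about Z — lengths, areas and connectivity unchanged). Checking containment: at z = 15.4 the cross-section extends beyond the z = 1.4 cross-section by about 948.56 mm².

part overhangs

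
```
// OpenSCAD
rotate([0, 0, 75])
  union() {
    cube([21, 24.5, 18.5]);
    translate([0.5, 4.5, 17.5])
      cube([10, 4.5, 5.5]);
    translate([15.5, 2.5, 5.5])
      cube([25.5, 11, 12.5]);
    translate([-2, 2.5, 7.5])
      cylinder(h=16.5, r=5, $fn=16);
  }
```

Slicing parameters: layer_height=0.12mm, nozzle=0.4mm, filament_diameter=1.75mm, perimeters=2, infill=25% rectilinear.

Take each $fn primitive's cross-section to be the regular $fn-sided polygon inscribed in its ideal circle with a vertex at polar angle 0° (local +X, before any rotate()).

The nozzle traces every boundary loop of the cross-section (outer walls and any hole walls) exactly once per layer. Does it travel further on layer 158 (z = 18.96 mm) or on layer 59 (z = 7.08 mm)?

Layer 158 (z = 18.96): the cube is not intersected at this z (z outside [0, 18.5]); the cube at (0.5, 4.5) (footprint 10×4.5) is included at this height (perimeter 29.00 mm); the cube at (15.5, 2.5) is absent (z outside [5.5, 18]); the r=5 cylinder at (-2, 2.5) gives a regular 16-gon of circumradius 5 (constant along its height) (perimeter = 2·16·5.000·sin(180°/16) = 31.21 mm); Merging all regions: the regions partially overlap (shared area 2.74 mm²), so the edge portions inside another operand are dropped and the merged outline is re-measured after clipping — boundary = 52.83 mm; (rotated 75° about Z; rotation is an isometry so areas/perimeters/island counts are preserved). So its perimeter = 52.83 mm. Layer 59 (z = 7.08): the cube (footprint 21×24.5) is included at this height (perimeter 91.00 mm); the cube at (0.5, 4.5) does not reach this height (z outside [17.5, 23]); the 25.5×11 cube at (15.5, 2.5) contributes its full rectangle (perimeter 73.00 mm); the cylinder at (-2, 2.5) is absent (z outside [7.5, 24]); Merging all regions: the regions partially overlap (shared area 60.50 mm²), so the edge portions inside another operand are dropped and the merged outline is re-measured after clipping — boundary = 131.00 mm; (whole slice rotated 75° about Z — lengths, areas and connectivity unchanged). So its perimeter = 131.00 mm. Layer 59 is larger (131.00 vs 52.83 mm).

layer 59 (z = 7.08 mm)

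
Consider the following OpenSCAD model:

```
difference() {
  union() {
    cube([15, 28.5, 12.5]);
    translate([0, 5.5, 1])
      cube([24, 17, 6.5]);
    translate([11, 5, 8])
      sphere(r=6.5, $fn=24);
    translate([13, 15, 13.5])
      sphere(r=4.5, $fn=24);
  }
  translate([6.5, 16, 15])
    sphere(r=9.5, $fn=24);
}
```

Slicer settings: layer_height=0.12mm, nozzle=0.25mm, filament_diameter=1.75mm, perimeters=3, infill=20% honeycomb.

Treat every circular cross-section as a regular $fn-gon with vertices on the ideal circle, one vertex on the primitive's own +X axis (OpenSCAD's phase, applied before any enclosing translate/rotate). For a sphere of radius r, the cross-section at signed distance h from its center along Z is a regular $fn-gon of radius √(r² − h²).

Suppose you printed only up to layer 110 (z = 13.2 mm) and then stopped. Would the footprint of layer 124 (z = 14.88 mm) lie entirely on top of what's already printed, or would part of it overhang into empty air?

entirely on top

Compare the two slices. At z = 13.2: the cube is not intersected at this z (z outside [0, 12.5]); the cube at (0, 5.5) does not reach this height (z outside [1, 7.5]); the sphere at (11, 5): section is a regular 24-gon, circumradius = √(r²−h²) = √(6.5²−5.2²) = 3.900 (area = (24/2)·3.900²·sin(360°/24) = 47.24 mm²); the r=4.5 sphere at (13, 15) contributes a regular 24-gon of circumradius √(4.5²−0.3²) = 4.490 (area = (24/2)·4.490²·sin(360°/24) = 62.61 mm²); Taking the union: the 2 present regions are separate (no shared area or edge), so areas and boundary lengths simply add and each stays a separate island — area = 109.85 mm²; the r=9.5 sphere at (6.5, 16) slices to a regular 24-gon of circumradius 9.328 (√(r²−h²) with h=1.8 from center) (area = (24/2)·9.328²·sin(360°/24) = 270.24 mm²); Taking the first minus the rest: starting from that combined region (109.85 mm²), the r=9.5 sphere at (6.5, 16) partially overlaps it — only the 56.09 mm² overlap (of its 270.24 mm²) is removed, clipping the outline — area = 53.76 mm². At z = 14.88: the cube does not reach this height (z outside [0, 12.5]); the cube at (0, 5.5) does not reach this height (z outside [1, 7.5]); the sphere at (11, 5) does not reach this height (|z−center|=6.880 > r=6.5); the r=4.5 sphere at (13, 15) contributes a regular 24-gon of circumradius √(4.5²−1.38²) = 4.283 (area = (24/2)·4.283²·sin(360°/24) = 56.98 mm²); Combining (union): only the r=4.5 sphere at (13, 15) is present, so the union is just that shape — area = 56.98 mm²; the sphere at (6.5, 16): section is a regular 24-gon, circumradius = √(r²−h²) = √(9.5²−0.12²) = 9.499 (area = (24/2)·9.499²·sin(360°/24) = 280.26 mm²); Subtracting the remaining from the first: starting from the result so far (56.98 mm²), the r=9.5 sphere at (6.5, 16) partially overlaps it — only the 49.48 mm² overlap (of its 280.26 mm²) is removed, clipping the outline — area = 7.50 mm². Checking containment: the cross-section at z = 14.88 is a subset of the cross-section at z = 13.2.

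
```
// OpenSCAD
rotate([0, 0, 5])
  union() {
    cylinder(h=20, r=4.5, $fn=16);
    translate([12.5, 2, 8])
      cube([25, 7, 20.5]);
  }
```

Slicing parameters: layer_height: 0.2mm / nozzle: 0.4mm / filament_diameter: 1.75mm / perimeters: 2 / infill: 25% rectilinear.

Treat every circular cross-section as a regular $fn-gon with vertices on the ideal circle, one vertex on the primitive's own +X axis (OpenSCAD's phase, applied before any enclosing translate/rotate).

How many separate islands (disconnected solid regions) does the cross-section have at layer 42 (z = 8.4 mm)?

At z = 8.4 mm: the r=4.5 cylinder gives a regular 16-gon of circumradius 4.5 (constant along its height); the cube at (12.5, 2) (footprint 25×7) is included at this height; Combining (union): the 2 present regions are separate (no shared area or edge), so areas and boundary lengths simply add and each stays a separate island — 2 connected regions; (rotated 5° about Z; rotation is an isometry so areas/perimeters/island counts are preserved). Overall, the cross-section has 2 separate islands. Island count = 2.

2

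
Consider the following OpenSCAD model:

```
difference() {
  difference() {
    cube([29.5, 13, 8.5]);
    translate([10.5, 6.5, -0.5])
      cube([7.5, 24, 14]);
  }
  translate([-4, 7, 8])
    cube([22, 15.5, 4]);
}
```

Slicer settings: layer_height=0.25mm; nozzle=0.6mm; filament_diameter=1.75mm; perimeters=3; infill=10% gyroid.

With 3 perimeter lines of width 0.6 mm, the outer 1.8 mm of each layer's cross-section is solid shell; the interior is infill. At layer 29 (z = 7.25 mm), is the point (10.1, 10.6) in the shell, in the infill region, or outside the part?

At z = 7.25 mm: the cube (footprint 29.5×13) is included at this height; the cube at (10.5, 6.5) is present — its section is the full 7.5×24 rectangle; After the difference (first − rest): starting from the 29.5×13 cube, the 7.5×24 cube at (10.5, 6.5) partially overlaps it — only the 48.75 mm² overlap (of its 180.00 mm²) is removed, clipping the outline — 1 connected region; the cube at (-4, 7) does not reach this height (z outside [8, 12]); Taking the first minus the rest: none of the subtracted shapes is present at this height, so that combined region is unchanged — 1 connected region. Overall, the cross-section is a single solid region. The nearest boundary edge runs (10.50, 13.00)→(10.50, 6.50); distance from the point to it = 0.40 mm. The point is inside the cross-section, 0.40 mm from the nearest boundary — within the 1.8 mm shell band (3 × 0.6).

shell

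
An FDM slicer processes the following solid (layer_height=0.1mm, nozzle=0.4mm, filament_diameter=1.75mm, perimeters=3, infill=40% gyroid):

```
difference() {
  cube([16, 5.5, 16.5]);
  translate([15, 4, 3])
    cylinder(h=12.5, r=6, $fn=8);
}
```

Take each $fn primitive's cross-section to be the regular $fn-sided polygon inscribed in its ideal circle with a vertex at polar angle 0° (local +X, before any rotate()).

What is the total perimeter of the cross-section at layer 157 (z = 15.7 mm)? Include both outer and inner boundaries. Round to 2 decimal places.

43.00 mm

At z = 15.7 mm: the 16×5.5 cube contributes its full rectangle (perimeter 43.00 mm); the cylinder at (15, 4) is absent (z outside [3, 15.5]); Subtracting the remaining from the first: none of the subtracted shapes is present at this height, so the 16×5.5 cube is unchanged — boundary = 43.00 mm. Overall, the cross-section is a single solid region. Total boundary length (outer) = 43.00 mm.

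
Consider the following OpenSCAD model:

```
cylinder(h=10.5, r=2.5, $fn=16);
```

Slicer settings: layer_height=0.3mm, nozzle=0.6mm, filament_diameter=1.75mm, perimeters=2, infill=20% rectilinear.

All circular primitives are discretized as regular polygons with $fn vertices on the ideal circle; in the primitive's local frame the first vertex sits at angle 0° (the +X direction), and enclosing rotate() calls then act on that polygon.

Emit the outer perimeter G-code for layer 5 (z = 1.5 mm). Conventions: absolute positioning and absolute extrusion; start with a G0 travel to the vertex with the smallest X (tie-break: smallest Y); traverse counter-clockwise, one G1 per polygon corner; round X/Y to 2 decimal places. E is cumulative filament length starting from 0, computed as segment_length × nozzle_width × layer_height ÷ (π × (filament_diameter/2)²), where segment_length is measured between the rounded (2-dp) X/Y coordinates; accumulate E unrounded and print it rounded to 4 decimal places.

G0 X-2.50 Y0.00 Z1.50
G1 X-2.31 Y-0.96 E0.0732
G1 X-1.77 Y-1.77 E0.1461
G1 X-0.96 Y-2.31 E0.2189
G1 X0.00 Y-2.50 E0.2922
G1 X0.96 Y-2.31 E0.3654
G1 X1.77 Y-1.77 E0.4383
G1 X2.31 Y-0.96 E0.5111
G1 X2.50 Y0.00 E0.5844
G1 X2.31 Y0.96 E0.6576
G1 X1.77 Y1.77 E0.7304
G1 X0.96 Y2.31 E0.8033
G1 X0.00 Y2.50 E0.8765
G1 X-0.96 Y2.31 E0.9498
G1 X-1.77 Y1.77 E1.0226
G1 X-2.31 Y0.96 E1.0955
G1 X-2.50 Y0.00 E1.1687

At z = 1.5 mm: the cylinder: section is a regular 16-gon, circumradius r=2.5. The outline is a single polygon with 16 vertices. Extrusion per mm of travel: 0.6 × 0.3 / (π × 0.875²) = 0.074835. Accumulating E over each segment gives final E = 1.1687.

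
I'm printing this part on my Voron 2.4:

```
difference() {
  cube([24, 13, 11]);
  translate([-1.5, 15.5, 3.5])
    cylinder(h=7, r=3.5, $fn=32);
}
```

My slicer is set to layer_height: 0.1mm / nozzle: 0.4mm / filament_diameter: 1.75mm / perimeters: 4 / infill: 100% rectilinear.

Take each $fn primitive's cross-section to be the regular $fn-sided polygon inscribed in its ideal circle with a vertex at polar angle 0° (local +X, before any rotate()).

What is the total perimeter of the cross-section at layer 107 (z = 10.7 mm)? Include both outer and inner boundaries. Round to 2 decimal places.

At z = 10.7 mm: the cube is present — its section is the full 24×13 rectangle (perimeter 74.00 mm); the cylinder at (-1.5, 15.5) does not reach this height (z outside [3.5, 10.5]); Subtracting the remaining from the first: none of the subtracted shapes is present at this height, so the 24×13 cube is unchanged — boundary = 74.00 mm. Overall, the cross-section is a single solid region. Total boundary length (outer) = 74.00 mm.

74.00 mm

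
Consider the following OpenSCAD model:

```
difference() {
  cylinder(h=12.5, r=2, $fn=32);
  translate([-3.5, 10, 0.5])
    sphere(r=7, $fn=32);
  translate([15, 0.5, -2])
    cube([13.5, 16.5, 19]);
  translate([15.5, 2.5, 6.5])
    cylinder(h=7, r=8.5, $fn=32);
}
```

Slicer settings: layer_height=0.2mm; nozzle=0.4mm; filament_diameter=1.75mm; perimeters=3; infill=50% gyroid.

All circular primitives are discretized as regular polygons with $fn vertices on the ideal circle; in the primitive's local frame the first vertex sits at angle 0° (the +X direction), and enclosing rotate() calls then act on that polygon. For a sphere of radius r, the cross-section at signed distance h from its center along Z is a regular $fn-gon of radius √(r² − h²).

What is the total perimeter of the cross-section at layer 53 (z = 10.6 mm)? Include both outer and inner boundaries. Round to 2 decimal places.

At z = 10.6 mm: the cylinder: section is a regular 32-gon, circumradius r=2 (perimeter = 2·32·2.000·sin(180°/32) = 12.55 mm); the sphere at (-3.5, 10) is absent (|z−center|=10.100 > r=7); the cube at (15, 0.5) (footprint 13.5×16.5) is included at this height (perimeter 60.00 mm); the r=8.5 cylinder at (15.5, 2.5) gives a regular 32-gon of circumradius 8.5 (constant along its height) (perimeter = 2·32·8.500·sin(180°/32) = 53.32 mm); Taking the first minus the rest: starting from the r=2 cylinder, the 13.5×16.5 cube at (15, 0.5) misses the remaining region (no effect); the r=8.5 cylinder at (15.5, 2.5) misses the remaining region (no effect) — boundary = 12.55 mm. Overall, the cross-section is a single solid region. Total boundary length (outer) = 12.55 mm.

12.55 mm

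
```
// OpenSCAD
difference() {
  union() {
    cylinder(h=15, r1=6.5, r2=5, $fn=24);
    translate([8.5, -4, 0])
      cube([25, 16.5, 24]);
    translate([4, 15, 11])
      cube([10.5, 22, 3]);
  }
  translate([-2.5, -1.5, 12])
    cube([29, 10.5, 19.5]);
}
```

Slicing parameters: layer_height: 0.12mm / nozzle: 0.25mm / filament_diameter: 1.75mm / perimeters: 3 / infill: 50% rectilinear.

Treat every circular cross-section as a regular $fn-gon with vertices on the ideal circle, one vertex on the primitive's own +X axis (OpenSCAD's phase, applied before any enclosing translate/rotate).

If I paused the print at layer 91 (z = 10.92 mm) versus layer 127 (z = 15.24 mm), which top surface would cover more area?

layer 91 (z = 10.92 mm)

Layer 91 (z = 10.92): the cone (r1=6.5→r2=5) has section circumradius 5.408 here — a regular 24-gon (area = (24/2)·5.408²·sin(360°/24) = 90.83 mm²); the 25×16.5 cube at (8.5, -4) contributes its full rectangle (area 412.50 mm²); the cube at (4, 15) is not intersected at this z (z outside [11, 14]); Merging all regions: the 2 present regions are separate (no shared area or edge), so areas and boundary lengths simply add and each stays a separate island — area = 503.33 mm²; the cube at (-2.5, -1.5) is not intersected at this z (z outside [12, 31.5]); Subtracting the remaining from the first: none of the subtracted shapes is present at this height, so the result so far is unchanged — area = 503.33 mm². So its area = 503.33 mm². Layer 127 (z = 15.24): the cone is absent (z outside [0, 15]); the 25×16.5 cube at (8.5, -4) contributes its full rectangle (area 412.50 mm²); the cube at (4, 15) is absent (z outside [11, 14]); Merging all regions: only the 25×16.5 cube at (8.5, -4) is present, so the union is just that shape — area = 412.50 mm²; the 29×10.5 cube at (-2.5, -1.5) contributes its full rectangle (area 304.50 mm²); After the difference (first − rest): starting from that combined region (412.50 mm²), the 29×10.5 cube at (-2.5, -1.5) partially overlaps it — only the 189.00 mm² overlap (of its 304.50 mm²) is removed, clipping the outline — area = 223.50 mm². So its area = 223.50 mm². Layer 91 is larger (503.33 vs 223.50 mm²).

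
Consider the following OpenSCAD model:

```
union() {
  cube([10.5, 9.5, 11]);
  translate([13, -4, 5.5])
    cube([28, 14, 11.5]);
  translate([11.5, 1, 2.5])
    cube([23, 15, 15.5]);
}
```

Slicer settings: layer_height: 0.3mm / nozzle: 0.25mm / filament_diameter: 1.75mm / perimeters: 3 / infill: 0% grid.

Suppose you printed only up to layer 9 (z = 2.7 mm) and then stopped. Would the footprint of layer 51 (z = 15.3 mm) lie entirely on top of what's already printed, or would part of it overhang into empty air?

part overhangs

Compare the two slices. At z = 2.7: the 10.5×9.5 cube contributes its full rectangle (area 99.75 mm²); the cube at (13, -4) is not intersected at this z (z outside [5.5, 17]); the cube at (11.5, 1) (footprint 23×15) is included at this height (area 345.00 mm²); Merging all regions: the 2 present regions are separate (no shared area or edge), so areas and boundary lengths simply add and each stays a separate island — area = 444.75 mm². At z = 15.3: the cube does not reach this height (z outside [0, 11]); the 28×14 cube at (13, -4) contributes its full rectangle (area 392.00 mm²); the cube at (11.5, 1) (footprint 23×15) is included at this height (area 345.00 mm²); Merging all regions: the regions partially overlap — summed areas 737.00 mm² minus the doubly-counted overlap 193.50 mm² gives 543.50 mm² — area = 543.50 mm². Checking containment: at z = 15.3 the cross-section extends beyond the z = 2.7 cross-section by about 198.50 mm².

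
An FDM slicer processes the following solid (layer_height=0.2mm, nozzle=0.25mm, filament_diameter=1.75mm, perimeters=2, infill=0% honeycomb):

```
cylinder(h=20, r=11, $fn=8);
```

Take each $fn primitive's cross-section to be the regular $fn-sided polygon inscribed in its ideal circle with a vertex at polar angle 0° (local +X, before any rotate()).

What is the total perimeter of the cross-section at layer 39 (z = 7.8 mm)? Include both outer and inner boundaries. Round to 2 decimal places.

67.35 mm

At z = 7.8 mm: the r=11 cylinder gives a regular 8-gon of circumradius 11 (constant along its height) (perimeter = 2·8·11.000·sin(180°/8) = 67.35 mm). Overall, the cross-section is a single solid region. Total boundary length (outer) = 67.35 mm.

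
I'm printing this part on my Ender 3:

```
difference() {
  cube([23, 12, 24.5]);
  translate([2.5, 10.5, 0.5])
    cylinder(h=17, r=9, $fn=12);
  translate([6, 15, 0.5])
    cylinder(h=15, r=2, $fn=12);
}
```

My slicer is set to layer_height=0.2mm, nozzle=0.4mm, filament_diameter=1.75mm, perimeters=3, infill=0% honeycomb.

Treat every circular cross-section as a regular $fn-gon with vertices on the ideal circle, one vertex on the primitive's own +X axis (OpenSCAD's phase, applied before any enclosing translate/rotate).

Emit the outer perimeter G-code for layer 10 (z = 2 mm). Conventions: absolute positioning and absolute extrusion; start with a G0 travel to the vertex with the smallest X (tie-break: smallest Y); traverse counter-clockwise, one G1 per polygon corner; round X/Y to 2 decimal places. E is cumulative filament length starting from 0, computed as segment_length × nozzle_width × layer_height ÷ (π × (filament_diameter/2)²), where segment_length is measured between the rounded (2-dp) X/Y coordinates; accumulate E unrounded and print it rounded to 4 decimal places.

At z = 2 mm: the cube is present — its section is the full 23×12 rectangle; the cylinder at (2.5, 10.5): section is a regular 12-gon, circumradius r=9; the r=2 cylinder at (6, 15) gives a regular 12-gon of circumradius 2 (constant along its height); Subtracting the remaining from the first: starting from the 23×12 cube, the r=9 cylinder at (2.5, 10.5) partially overlaps it — only the 99.36 mm² overlap (of its 243.00 mm²) is removed, clipping the outline; the r=2 cylinder at (6, 15) misses the remaining region (no effect) — 1 connected region. The outline is a single polygon with 9 vertices. Extrusion per mm of travel: 0.4 × 0.2 / (π × 0.875²) = 0.033260. Accumulating E over each segment gives final E = 2.2345.

G0 X0.00 Y0.00 Z2.00
G1 X23.00 Y0.00 E0.7650
G1 X23.00 Y12.00 E1.1641
G1 X11.10 Y12.00 E1.5599
G1 X11.50 Y10.50 E1.6115
G1 X10.29 Y6.00 E1.7665
G1 X7.00 Y2.71 E1.9213
G1 X2.50 Y1.50 E2.0763
G1 X0.00 Y2.17 E2.1623
G1 X0.00 Y0.00 E2.2345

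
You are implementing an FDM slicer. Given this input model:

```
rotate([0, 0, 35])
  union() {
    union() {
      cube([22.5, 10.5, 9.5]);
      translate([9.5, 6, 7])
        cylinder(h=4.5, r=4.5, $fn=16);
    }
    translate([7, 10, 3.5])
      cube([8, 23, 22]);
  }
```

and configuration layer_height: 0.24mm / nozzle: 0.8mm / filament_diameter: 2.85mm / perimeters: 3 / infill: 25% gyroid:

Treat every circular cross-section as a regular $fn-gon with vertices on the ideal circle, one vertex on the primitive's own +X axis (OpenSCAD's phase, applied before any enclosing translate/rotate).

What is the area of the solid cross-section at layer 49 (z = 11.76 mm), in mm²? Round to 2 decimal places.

At z = 11.76 mm: the cube is absent (z outside [0, 9.5]); the cylinder at (9.5, 6) is not intersected at this z (z outside [7, 11.5]); Combining (union): nothing is present at this height; the cube at (7, 10) (footprint 8×23) is included at this height (area 184.00 mm²); Combining (union): only the 8×23 cube at (7, 10) is present, so the union is just that shape — area = 184.00 mm²; (rotated 35° about Z; rotation is an isometry so areas/perimeters/island counts are preserved). Overall, the cross-section is a single solid region. Net area = 184.00 mm².

184.00 mm²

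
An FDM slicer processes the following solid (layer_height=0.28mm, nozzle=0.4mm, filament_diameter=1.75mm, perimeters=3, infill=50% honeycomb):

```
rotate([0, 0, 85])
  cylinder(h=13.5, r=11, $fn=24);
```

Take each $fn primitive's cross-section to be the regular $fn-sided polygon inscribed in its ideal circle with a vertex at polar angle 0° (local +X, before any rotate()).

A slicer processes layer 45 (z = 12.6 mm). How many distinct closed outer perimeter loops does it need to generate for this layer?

At z = 12.6 mm: the r=11 cylinder gives a regular 24-gon of circumradius 11 (constant along its height); (whole slice rotated 85° about Z — lengths, areas and connectivity unchanged). The result has 1 disconnected region.

1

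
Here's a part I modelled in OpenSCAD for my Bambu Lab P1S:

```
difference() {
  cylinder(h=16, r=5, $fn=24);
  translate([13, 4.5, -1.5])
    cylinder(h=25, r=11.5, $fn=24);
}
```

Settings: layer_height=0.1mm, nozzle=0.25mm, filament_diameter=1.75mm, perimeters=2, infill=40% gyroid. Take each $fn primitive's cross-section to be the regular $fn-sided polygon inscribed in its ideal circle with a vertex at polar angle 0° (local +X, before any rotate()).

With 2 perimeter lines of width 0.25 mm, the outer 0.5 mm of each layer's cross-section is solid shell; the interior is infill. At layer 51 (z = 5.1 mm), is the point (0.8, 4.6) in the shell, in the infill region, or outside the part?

shell

At z = 5.1 mm: the cylinder: section is a regular 24-gon, circumradius r=5; the cylinder at (13, 4.5): section is a regular 24-gon, circumradius r=11.5; After the difference (first − rest): starting from the r=5 cylinder, the r=11.5 cylinder at (13, 4.5) partially overlaps it — only the 14.44 mm² overlap (of its 410.75 mm²) is removed, clipping the outline — 1 connected region. Overall, the cross-section is a single solid region. The nearest boundary edge runs (0.00, 5.00)→(1.29, 4.83); distance from the point to it = 0.29 mm. The point is inside the cross-section, 0.29 mm from the nearest boundary — within the 0.5 mm shell band (2 × 0.25).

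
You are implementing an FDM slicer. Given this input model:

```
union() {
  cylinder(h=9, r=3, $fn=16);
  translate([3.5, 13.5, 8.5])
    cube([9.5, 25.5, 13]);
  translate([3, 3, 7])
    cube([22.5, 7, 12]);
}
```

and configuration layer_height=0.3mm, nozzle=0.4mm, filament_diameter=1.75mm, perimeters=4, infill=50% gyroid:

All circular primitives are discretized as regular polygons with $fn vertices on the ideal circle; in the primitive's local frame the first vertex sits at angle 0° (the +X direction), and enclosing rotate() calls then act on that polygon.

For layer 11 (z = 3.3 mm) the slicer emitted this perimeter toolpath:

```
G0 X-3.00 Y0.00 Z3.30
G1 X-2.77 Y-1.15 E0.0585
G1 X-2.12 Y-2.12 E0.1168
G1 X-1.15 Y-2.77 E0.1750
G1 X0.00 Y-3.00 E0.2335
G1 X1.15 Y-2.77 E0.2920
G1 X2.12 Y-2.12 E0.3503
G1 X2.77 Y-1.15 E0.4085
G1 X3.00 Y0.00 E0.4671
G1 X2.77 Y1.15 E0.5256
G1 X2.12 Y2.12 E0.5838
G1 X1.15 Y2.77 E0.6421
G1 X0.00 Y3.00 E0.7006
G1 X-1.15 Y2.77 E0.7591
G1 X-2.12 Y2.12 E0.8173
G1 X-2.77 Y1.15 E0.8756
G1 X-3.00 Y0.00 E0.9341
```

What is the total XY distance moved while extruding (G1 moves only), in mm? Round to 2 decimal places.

Sum the Euclidean lengths of each G1 segment: total = 18.72 mm.

18.72 mm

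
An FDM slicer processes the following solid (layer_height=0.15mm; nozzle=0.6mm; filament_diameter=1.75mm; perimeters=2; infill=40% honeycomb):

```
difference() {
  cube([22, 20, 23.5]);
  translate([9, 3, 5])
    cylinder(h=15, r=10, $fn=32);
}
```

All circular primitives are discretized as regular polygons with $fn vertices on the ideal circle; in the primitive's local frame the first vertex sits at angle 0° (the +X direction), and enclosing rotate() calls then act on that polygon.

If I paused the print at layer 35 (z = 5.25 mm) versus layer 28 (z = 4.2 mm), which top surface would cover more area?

layer 28 (z = 4.2 mm)

Layer 35 (z = 5.25): the 22×20 cube contributes its full rectangle (area 440.00 mm²); the r=10 cylinder at (9, 3) gives a regular 32-gon of circumradius 10 (constant along its height) (area = (32/2)·10.000²·sin(360°/32) = 312.14 mm²); Subtracting the remaining from the first: starting from the 22×20 cube (440.00 mm²), the r=10 cylinder at (9, 3) partially overlaps it — only the 209.72 mm² overlap (of its 312.14 mm²) is removed, clipping the outline — area = 230.28 mm². So its area = 230.28 mm². Layer 28 (z = 4.2): the cube is present — its section is the full 22×20 rectangle (area 440.00 mm²); the cylinder at (9, 3) is absent (z outside [5, 20]); After the difference (first − rest): none of the subtracted shapes is present at this height, so the 22×20 cube is unchanged — area = 440.00 mm². So its area = 440.00 mm². Layer 28 is larger (440.00 vs 230.28 mm²).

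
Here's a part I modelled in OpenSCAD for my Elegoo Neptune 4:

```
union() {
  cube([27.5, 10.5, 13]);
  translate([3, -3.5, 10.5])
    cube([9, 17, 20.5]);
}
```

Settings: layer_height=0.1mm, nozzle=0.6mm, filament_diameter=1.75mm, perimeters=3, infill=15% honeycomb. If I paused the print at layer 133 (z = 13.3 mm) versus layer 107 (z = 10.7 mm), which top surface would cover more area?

Layer 133 (z = 13.3): the cube does not reach this height (z outside [0, 13]); the cube at (3, -3.5) (footprint 9×17) is included at this height (area 153.00 mm²); Merging all regions: only the 9×17 cube at (3, -3.5) is present, so the union is just that shape — area = 153.00 mm². So its area = 153.00 mm². Layer 107 (z = 10.7): the 27.5×10.5 cube contributes its full rectangle (area 288.75 mm²); the 9×17 cube at (3, -3.5) contributes its full rectangle (area 153.00 mm²); Combining (union): the regions partially overlap — summed areas 441.75 mm² minus the doubly-counted overlap 94.50 mm² gives 347.25 mm² — area = 347.25 mm². So its area = 347.25 mm². Layer 107 is larger (347.25 vs 153.00 mm²).

layer 107 (z = 10.7 mm)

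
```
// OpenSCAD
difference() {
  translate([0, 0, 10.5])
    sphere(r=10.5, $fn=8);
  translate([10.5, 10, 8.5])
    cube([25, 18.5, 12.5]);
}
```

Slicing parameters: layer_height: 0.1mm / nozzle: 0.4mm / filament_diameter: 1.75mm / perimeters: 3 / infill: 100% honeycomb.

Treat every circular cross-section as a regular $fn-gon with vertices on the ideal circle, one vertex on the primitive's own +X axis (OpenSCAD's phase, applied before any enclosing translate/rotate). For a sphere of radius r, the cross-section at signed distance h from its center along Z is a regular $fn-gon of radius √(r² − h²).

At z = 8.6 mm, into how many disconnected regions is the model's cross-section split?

At z = 8.6 mm: the r=10.5 sphere contributes a regular 8-gon of circumradius √(10.5²−1.9²) = 10.327; the 25×18.5 cube at (10.5, 10) contributes its full rectangle; Subtracting the remaining from the first: starting from the r=10.5 sphere, the 25×18.5 cube at (10.5, 10) misses the remaining region (no effect) — 1 connected region. The result has 1 disconnected region.

1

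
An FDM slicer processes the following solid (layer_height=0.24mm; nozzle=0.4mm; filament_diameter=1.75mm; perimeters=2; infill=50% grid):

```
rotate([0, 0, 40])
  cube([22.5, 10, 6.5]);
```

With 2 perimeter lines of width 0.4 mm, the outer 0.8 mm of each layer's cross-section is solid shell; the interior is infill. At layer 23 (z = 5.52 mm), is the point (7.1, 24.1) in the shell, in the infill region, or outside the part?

outside

At z = 5.52 mm: the cube (footprint 22.5×10) is included at this height; (rotated 40° about Z; rotation is an isometry so areas/perimeters/island counts are preserved). Overall, the cross-section is a single solid region. Undo the 40° rotation: the query point maps to (20.930, 13.898) in the un-rotated model frame. The nearest boundary edge runs (22.50, 10.00)→(0.00, 10.00); distance from the point to it = 3.90 mm. The point is not inside any of the regions above, so it lies outside the cross-section (3.90 mm from the nearest boundary).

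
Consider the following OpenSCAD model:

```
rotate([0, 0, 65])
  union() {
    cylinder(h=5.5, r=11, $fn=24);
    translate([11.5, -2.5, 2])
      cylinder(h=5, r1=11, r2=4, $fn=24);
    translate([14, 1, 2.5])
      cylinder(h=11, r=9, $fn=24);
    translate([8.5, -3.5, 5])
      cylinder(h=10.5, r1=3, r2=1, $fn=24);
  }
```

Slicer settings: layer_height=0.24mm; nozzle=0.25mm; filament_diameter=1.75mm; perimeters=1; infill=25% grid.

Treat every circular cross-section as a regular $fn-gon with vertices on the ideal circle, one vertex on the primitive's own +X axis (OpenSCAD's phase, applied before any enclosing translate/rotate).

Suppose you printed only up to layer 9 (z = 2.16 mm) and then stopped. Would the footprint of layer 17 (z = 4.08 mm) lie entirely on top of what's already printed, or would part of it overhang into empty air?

Compare the two slices. At z = 2.16: the cylinder: section is a regular 24-gon, circumradius r=11 (area = (24/2)·11.000²·sin(360°/24) = 375.81 mm²); the cone at (11.5, -2.5): at t=0.032 of its height the radius interpolates to r₁+(r₂−r₁)t = 10.776, giving a regular 24-gon of that circumradius (area = (24/2)·10.776²·sin(360°/24) = 360.66 mm²); the cylinder at (14, 1) is absent (z outside [2.5, 13.5]); the cone at (8.5, -3.5) is not intersected at this z (z outside [5, 15.5]); Merging all regions: the regions partially overlap — summed areas 736.46 mm² minus the doubly-counted overlap 126.51 mm² gives 609.95 mm² — area = 609.95 mm²; (rotated 65° about Z; rotation is an isometry so areas/perimeters/island counts are preserved). At z = 4.08: the r=11 cylinder contributes a regular 24-gon of circumradius 11 (area = (24/2)·11.000²·sin(360°/24) = 375.81 mm²); the cone at (11.5, -2.5) (r1=11→r2=4) has section circumradius 8.088 here — a regular 24-gon (area = (24/2)·8.088²·sin(360°/24) = 203.17 mm²); the r=9 cylinder at (14, 1) gives a regular 24-gon of circumradius 9 (constant along its height) (area = (24/2)·9.000²·sin(360°/24) = 251.57 mm²); the cone at (8.5, -3.5) is absent (z outside [5, 15.5]); Merging all regions: the regions partially overlap — summed areas 830.55 mm² minus the doubly-counted overlap 234.47 mm² gives 596.08 mm² — area = 596.08 mm²; (rotated 65° about Z; rotation is an isometry so areas/perimeters/island counts are preserved). Checking containment: at z = 4.08 the cross-section extends beyond the z = 2.16 cross-section by about 36.73 mm².

part overhangs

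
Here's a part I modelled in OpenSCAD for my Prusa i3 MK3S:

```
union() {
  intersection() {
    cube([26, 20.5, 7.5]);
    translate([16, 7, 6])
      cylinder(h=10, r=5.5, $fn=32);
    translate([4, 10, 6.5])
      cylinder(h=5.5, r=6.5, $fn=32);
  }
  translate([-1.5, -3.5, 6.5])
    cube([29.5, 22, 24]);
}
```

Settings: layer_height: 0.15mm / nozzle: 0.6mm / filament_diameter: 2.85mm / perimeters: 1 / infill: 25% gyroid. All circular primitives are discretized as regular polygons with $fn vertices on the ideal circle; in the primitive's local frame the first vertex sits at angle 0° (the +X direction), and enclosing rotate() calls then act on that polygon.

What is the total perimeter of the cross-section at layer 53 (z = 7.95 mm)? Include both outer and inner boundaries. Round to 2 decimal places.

103.00 mm

At z = 7.95 mm: the cube is absent (z outside [0, 7.5]); the r=5.5 cylinder at (16, 7) contributes a regular 32-gon of circumradius 5.5 (perimeter = 2·32·5.500·sin(180°/32) = 34.50 mm); the cylinder at (4, 10): section is a regular 32-gon, circumradius r=6.5 (perimeter = 2·32·6.500·sin(180°/32) = 40.78 mm); After intersecting: at least one operand is absent at this height, so nothing remains; the cube at (-1.5, -3.5) (footprint 29.5×22) is included at this height (perimeter 103.00 mm); Merging all regions: only the 29.5×22 cube at (-1.5, -3.5) is present, so the union is just that shape — boundary = 103.00 mm. Overall, the cross-section is a single solid region. Total boundary length (outer) = 103.00 mm.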